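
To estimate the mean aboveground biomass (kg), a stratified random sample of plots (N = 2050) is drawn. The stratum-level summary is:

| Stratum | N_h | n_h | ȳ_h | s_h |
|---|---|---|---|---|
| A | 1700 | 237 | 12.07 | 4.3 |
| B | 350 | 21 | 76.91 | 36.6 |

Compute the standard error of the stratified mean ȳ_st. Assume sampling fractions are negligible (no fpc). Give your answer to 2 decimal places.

V̂(ȳ_st) = Σ W_h² s_h²/n_h, with W_h = N_h/N and N = 2050:
  stratum A: (1700/2050)²·4.3²/237 = 0.0536511
  stratum B: (350/2050)²·36.6²/21 = 1.85939
V̂(ȳ_st) = 1.91304
SE(ȳ_st) = √1.91304 = 1.38313

SE(ȳ_st) ≈ 1.38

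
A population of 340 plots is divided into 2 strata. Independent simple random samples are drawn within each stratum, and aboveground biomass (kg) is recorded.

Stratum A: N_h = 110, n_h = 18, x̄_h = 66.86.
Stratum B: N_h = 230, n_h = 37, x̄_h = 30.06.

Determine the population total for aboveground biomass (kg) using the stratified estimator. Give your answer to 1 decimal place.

τ̂_st ≈ 14268.4

τ̂_st = Σ N_h x̄_h = 110·66.86 + 230·30.06 = 14268.4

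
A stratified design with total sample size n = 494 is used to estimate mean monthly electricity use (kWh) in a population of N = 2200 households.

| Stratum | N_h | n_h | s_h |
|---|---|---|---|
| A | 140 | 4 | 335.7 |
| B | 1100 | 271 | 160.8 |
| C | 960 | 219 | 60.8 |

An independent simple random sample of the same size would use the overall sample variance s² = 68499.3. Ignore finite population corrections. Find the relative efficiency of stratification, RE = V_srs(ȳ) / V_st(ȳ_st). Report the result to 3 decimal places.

V̂(ȳ_st) = Σ W_h² s_h²/n_h, with W_h = N_h/N and N = 2200:
  stratum A: (140/2200)²·335.7²/4 = 114.092
  stratum B: (1100/2200)²·160.8²/271 = 23.853
  stratum C: (960/2200)²·60.8²/219 = 3.21411
V_st = 141.159
V_srs = s²/n = 68499.3/494 = 138.663
Relative efficiency = V_srs / V_st = 138.663/141.159 = 0.9823

RE ≈ 0.982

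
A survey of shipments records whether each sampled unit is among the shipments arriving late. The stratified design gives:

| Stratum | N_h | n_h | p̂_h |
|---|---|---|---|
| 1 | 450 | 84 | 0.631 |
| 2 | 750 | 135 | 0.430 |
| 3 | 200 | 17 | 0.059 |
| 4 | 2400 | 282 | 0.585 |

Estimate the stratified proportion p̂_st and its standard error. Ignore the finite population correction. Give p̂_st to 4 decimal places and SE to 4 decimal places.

p̂_st ≈ 0.5322, SE ≈ 0.0216

N = 3800; stratum weights W_h = N_h/N.
p̂_st = Σ W_h p̂_h = (450·0.631 + 750·0.430 + 200·0.059 + 2400·0.585)/3800 = 0.53217
V̂(p̂_st) = Σ W_h² p̂_h(1−p̂_h)/(n_h−1):
  stratum 1: (450/3800)²·0.631·0.369/83 = 3.93401e-05
  stratum 2: (750/3800)²·0.430·0.570/134 = 7.12515e-05
  stratum 3: (200/3800)²·0.059·0.941/16 = 9.61202e-06
  stratum 4: (2400/3800)²·0.585·0.415/281 = 0.00034463
V̂(p̂_st) = 0.000464833; SE = √V̂ = 0.02156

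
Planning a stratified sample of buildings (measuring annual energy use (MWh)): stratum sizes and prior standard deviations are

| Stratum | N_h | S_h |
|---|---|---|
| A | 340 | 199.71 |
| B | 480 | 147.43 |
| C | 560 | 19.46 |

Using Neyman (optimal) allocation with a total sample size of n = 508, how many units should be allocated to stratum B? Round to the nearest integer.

Neyman allocation: n_h = n · N_h S_h / Σ N_i S_i, with n = 508.
  stratum A: N_h·S_h = 340·199.71 = 67901.40
  stratum B: N_h·S_h = 480·147.43 = 70766.40
  stratum C: N_h·S_h = 560·19.46 = 10897.60
Σ N_h S_h = 149565.40
n for stratum B = 508·70766.40/149565.40 = 240.359 → 240

240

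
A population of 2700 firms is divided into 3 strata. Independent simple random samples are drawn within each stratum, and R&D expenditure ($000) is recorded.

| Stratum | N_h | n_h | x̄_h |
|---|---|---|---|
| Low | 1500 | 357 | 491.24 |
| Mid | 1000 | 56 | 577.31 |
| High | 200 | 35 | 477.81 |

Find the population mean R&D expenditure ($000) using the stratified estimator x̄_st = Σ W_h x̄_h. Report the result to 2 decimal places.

x̄_st ≈ 522.12

N = Σ N_h = 2700. Stratum weights W_h = N_h/N.
x̄_st = (1500·491.24 + 1000·577.31 + 200·477.81) / 2700 = 522.1230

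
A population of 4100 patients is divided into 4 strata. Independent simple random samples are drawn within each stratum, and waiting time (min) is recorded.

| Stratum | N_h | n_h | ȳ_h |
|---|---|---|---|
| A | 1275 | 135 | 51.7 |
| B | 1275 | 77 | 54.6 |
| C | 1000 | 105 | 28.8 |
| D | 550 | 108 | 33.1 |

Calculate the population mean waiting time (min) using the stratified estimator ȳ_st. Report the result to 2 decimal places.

N = Σ N_h = 4100. Stratum weights W_h = N_h/N.
ȳ_st = (1275·51.7 + 1275·54.6 + 1000·28.8 + 550·33.1) / 4100 = 44.5213

ȳ_st ≈ 44.52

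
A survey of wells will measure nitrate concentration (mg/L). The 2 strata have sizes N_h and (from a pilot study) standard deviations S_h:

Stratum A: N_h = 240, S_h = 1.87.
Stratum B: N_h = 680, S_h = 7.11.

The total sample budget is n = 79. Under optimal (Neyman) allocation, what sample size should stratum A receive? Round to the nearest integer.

Neyman allocation: n_h = n · N_h S_h / Σ N_i S_i, with n = 79.
  stratum A: N_h·S_h = 240·1.87 = 448.80
  stratum B: N_h·S_h = 680·7.11 = 4834.80
Σ N_h S_h = 5283.60
n for stratum A = 79·448.80/5283.60 = 6.710 → 7

7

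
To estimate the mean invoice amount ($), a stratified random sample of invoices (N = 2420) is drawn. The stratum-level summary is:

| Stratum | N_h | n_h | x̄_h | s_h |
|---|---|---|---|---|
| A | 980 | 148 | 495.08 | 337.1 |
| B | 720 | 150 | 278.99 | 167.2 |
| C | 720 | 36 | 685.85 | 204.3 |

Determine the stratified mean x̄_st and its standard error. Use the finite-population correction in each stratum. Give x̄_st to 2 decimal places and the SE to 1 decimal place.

x̄_st ≈ 487.55, SE ≈ 14.7

x̄_st = Σ W_h x̄_h = (980·495.08 + 720·278.99 + 720·685.85)/2420 = 487.54678
V̂(x̄_st) = Σ W_h² (1 − n_h/N_h) s_h²/n_h, with W_h = N_h/N and N = 2420:
  stratum A: (980/2420)²·(1 − 148/980)·337.1²/148 = 106.899
  stratum B: (720/2420)²·(1 − 150/720)·167.2²/150 = 13.0604
  stratum C: (720/2420)²·(1 − 36/720)·204.3²/36 = 97.4972
V̂(x̄_st) = 217.457
SE(x̄_st) = √217.457 = 14.7464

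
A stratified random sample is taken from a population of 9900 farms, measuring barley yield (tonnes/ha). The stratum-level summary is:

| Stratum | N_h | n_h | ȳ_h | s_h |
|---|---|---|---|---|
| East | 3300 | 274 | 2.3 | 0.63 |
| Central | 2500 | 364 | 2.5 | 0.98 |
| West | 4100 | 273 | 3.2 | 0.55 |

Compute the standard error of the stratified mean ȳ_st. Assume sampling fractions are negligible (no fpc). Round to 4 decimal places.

V̂(ȳ_st) = Σ W_h² s_h²/n_h, with W_h = N_h/N and N = 9900:
  stratum East: (3300/9900)²·0.63²/274 = 0.000160949
  stratum Central: (2500/9900)²·0.98²/364 = 0.000168252
  stratum West: (4100/9900)²·0.55²/273 = 0.000190047
V̂(ȳ_st) = 0.000519248
SE(ȳ_st) = √0.000519248 = 0.022787

SE(ȳ_st) ≈ 0.0228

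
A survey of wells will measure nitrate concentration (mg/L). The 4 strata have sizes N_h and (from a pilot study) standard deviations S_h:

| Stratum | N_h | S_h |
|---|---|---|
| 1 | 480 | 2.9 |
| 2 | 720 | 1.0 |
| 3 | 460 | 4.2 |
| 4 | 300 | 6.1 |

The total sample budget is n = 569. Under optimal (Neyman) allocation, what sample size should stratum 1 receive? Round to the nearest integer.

Neyman allocation: n_h = n · N_h S_h / Σ N_i S_i, with n = 569.
  stratum 1: N_h·S_h = 480·2.9 = 1392.00
  stratum 2: N_h·S_h = 720·1.0 = 720.00
  stratum 3: N_h·S_h = 460·4.2 = 1932.00
  stratum 4: N_h·S_h = 300·6.1 = 1830.00
Σ N_h S_h = 5874.00
n for stratum 1 = 569·1392.00/5874.00 = 134.840 → 135

135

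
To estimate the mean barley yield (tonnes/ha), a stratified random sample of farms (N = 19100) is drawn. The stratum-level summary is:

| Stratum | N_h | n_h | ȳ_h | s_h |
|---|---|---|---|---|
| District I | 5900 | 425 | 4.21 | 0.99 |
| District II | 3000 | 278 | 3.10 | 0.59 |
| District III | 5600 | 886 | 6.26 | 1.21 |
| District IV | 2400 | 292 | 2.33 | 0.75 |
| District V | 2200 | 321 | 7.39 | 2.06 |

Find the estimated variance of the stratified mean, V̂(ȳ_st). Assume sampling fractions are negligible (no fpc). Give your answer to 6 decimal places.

V̂(ȳ_st) = Σ W_h² s_h²/n_h, with W_h = N_h/N and N = 19100:
  stratum District I: (5900/19100)²·0.99²/425 = 0.000220049
  stratum District II: (3000/19100)²·0.59²/278 = 3.08912e-05
  stratum District III: (5600/19100)²·1.21²/886 = 0.000142052
  stratum District IV: (2400/19100)²·0.75²/292 = 3.04155e-05
  stratum District V: (2200/19100)²·2.06²/321 = 0.000175391
V̂(ȳ_st) = 0.000598798

V̂(ȳ_st) ≈ 0.000599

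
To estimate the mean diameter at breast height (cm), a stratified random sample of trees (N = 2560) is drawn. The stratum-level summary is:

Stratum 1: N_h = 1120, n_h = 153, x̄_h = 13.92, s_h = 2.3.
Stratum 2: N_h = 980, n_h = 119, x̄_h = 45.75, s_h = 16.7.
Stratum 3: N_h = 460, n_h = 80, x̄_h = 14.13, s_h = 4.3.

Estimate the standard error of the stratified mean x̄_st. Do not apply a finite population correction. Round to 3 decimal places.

SE(x̄_st) ≈ 0.598

V̂(x̄_st) = Σ W_h² s_h²/n_h, with W_h = N_h/N and N = 2560:
  stratum 1: (1120/2560)²·2.3²/153 = 0.0066179
  stratum 2: (980/2560)²·16.7²/119 = 0.343446
  stratum 3: (460/2560)²·4.3²/80 = 0.00746247
V̂(x̄_st) = 0.357526
SE(x̄_st) = √0.357526 = 0.597935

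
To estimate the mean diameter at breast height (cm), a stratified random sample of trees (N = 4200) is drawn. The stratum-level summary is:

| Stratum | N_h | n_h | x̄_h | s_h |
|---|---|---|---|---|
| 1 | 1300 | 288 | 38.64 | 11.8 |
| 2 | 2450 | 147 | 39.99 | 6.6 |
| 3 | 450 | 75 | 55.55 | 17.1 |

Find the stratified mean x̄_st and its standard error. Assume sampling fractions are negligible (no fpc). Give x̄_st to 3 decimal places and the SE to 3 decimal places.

x̄_st ≈ 41.239, SE ≈ 0.438

x̄_st = Σ W_h x̄_h = (1300·38.64 + 2450·39.99 + 450·55.55)/4200 = 41.23929
V̂(x̄_st) = Σ W_h² s_h²/n_h, with W_h = N_h/N and N = 4200:
  stratum 1: (1300/4200)²·11.8²/288 = 0.0463191
  stratum 2: (2450/4200)²·6.6²/147 = 0.100833
  stratum 3: (450/4200)²·17.1²/75 = 0.0447566
V̂(x̄_st) = 0.191909
SE(x̄_st) = √0.191909 = 0.438074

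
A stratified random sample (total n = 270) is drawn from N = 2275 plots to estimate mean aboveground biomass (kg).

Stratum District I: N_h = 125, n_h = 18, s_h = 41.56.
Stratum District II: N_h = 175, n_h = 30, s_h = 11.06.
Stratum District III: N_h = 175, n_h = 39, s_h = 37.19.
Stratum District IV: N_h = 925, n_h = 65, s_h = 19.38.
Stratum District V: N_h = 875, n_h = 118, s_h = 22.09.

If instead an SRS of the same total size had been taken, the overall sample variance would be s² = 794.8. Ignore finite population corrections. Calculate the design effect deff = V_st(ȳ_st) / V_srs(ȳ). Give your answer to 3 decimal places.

deff ≈ 0.710

V̂(ȳ_st) = Σ W_h² s_h²/n_h, with W_h = N_h/N and N = 2275:
  stratum District I: (125/2275)²·41.56²/18 = 0.289692
  stratum District II: (175/2275)²·11.06²/30 = 0.0241269
  stratum District III: (175/2275)²·37.19²/39 = 0.209846
  stratum District IV: (925/2275)²·19.38²/65 = 0.955245
  stratum District V: (875/2275)²·22.09²/118 = 0.611734
V_st = 2.09064
V_srs = s²/n = 794.8/270 = 2.9437
deff = V_st / V_srs = 2.09064/2.9437 = 0.7102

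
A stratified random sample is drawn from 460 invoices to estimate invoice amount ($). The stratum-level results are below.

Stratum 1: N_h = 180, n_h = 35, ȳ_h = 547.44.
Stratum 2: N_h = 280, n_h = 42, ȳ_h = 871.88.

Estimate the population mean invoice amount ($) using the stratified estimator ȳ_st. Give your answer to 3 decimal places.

ȳ_st ≈ 744.925

N = Σ N_h = 460. Stratum weights W_h = N_h/N.
ȳ_st = (180·547.44 + 280·871.88) / 460 = 744.92522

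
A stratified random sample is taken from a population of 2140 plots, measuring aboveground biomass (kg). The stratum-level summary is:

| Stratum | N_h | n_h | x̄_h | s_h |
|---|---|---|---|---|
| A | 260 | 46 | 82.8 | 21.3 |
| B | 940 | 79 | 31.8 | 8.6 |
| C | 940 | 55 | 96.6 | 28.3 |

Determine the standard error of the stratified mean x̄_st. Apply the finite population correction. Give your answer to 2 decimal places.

SE(x̄_st) ≈ 1.71

V̂(x̄_st) = Σ W_h² (1 − n_h/N_h) s_h²/n_h, with W_h = N_h/N and N = 2140:
  stratum A: (260/2140)²·(1 − 46/260)·21.3²/46 = 0.119829
  stratum B: (940/2140)²·(1 − 79/940)·8.6²/79 = 0.165452
  stratum C: (940/2140)²·(1 − 55/940)·28.3²/55 = 2.64517
V̂(x̄_st) = 2.93045
SE(x̄_st) = √2.93045 = 1.71186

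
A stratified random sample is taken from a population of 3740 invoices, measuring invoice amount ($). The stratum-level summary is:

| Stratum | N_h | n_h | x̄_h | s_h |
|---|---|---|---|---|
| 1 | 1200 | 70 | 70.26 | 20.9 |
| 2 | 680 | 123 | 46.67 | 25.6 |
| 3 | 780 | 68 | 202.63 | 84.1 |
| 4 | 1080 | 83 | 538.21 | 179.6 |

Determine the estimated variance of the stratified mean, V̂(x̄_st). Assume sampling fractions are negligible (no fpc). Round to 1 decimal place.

V̂(x̄_st) = Σ W_h² s_h²/n_h, with W_h = N_h/N and N = 3740:
  stratum 1: (1200/3740)²·20.9²/70 = 0.642412
  stratum 2: (680/3740)²·25.6²/123 = 0.176137
  stratum 3: (780/3740)²·84.1²/68 = 4.52407
  stratum 4: (1080/3740)²·179.6²/83 = 32.407
V̂(x̄_st) = 37.7496

V̂(x̄_st) ≈ 37.7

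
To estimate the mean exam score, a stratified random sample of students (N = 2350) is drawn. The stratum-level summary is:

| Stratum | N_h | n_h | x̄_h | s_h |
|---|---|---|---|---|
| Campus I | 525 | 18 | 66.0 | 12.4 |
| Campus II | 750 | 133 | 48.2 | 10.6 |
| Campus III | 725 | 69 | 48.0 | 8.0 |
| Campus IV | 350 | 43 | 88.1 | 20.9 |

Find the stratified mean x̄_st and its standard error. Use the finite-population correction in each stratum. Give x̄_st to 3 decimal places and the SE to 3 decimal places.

x̄_st = Σ W_h x̄_h = (525·66.0 + 750·48.2 + 725·48.0 + 350·88.1)/2350 = 58.05745
V̂(x̄_st) = Σ W_h² (1 − n_h/N_h) s_h²/n_h, with W_h = N_h/N and N = 2350:
  stratum Campus I: (525/2350)²·(1 − 18/525)·12.4²/18 = 0.41172
  stratum Campus II: (750/2350)²·(1 − 133/750)·10.6²/133 = 0.0707898
  stratum Campus III: (725/2350)²·(1 − 69/725)·8.0²/69 = 0.0798798
  stratum Campus IV: (350/2350)²·(1 − 43/350)·20.9²/43 = 0.197649
V̂(x̄_st) = 0.760039
SE(x̄_st) = √0.760039 = 0.871802

x̄_st ≈ 58.057, SE ≈ 0.872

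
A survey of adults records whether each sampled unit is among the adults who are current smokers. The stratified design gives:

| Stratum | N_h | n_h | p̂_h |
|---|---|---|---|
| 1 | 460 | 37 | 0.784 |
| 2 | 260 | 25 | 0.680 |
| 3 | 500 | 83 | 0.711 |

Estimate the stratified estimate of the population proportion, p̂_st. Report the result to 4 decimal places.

p̂_st ≈ 0.7319

N = 1220; stratum weights W_h = N_h/N.
p̂_st = Σ W_h p̂_h = (460·0.784 + 260·0.680 + 500·0.711)/1220 = 0.73192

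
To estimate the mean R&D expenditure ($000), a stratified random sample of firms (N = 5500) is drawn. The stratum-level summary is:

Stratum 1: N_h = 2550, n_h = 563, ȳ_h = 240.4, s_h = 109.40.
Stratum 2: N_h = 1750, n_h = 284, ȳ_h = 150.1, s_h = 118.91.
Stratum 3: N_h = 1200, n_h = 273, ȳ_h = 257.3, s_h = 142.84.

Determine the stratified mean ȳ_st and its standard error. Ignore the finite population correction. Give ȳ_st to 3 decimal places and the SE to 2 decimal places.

ȳ_st = Σ W_h ȳ_h = (2550·240.4 + 1750·150.1 + 1200·257.3)/5500 = 215.35545
V̂(ȳ_st) = Σ W_h² s_h²/n_h, with W_h = N_h/N and N = 5500:
  stratum 1: (2550/5500)²·109.40²/563 = 4.56963
  stratum 2: (1750/5500)²·118.91²/284 = 5.04045
  stratum 3: (1200/5500)²·142.84²/273 = 3.55774
V̂(ȳ_st) = 13.1678
SE(ȳ_st) = √13.1678 = 3.62875

ȳ_st ≈ 215.355, SE ≈ 3.63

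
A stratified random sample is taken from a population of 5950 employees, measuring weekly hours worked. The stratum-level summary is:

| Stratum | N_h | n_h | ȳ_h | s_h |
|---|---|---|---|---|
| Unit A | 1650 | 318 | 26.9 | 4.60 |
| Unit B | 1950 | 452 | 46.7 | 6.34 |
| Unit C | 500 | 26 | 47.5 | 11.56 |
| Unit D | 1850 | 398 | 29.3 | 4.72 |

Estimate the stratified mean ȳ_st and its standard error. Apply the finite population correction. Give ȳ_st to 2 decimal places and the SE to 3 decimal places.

ȳ_st ≈ 35.87, SE ≈ 0.224

ȳ_st = Σ W_h ȳ_h = (1650·26.9 + 1950·46.7 + 500·47.5 + 1850·29.3)/5950 = 35.86639
V̂(ȳ_st) = Σ W_h² (1 − n_h/N_h) s_h²/n_h, with W_h = N_h/N and N = 5950:
  stratum Unit A: (1650/5950)²·(1 − 318/1650)·4.60²/318 = 0.00413088
  stratum Unit B: (1950/5950)²·(1 − 452/1950)·6.34²/452 = 0.00733758
  stratum Unit C: (500/5950)²·(1 − 26/500)·11.56²/26 = 0.0344078
  stratum Unit D: (1850/5950)²·(1 − 398/1850)·4.72²/398 = 0.00424723
V̂(ȳ_st) = 0.0501235
SE(ȳ_st) = √0.0501235 = 0.223883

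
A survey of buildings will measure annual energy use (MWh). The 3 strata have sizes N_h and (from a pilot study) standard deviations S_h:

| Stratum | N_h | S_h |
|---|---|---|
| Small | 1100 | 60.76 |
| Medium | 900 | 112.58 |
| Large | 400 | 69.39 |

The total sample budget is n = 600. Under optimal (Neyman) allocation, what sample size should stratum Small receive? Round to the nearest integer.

205

Neyman allocation: n_h = n · N_h S_h / Σ N_i S_i, with n = 600.
  stratum Small: N_h·S_h = 1100·60.76 = 66836.00
  stratum Medium: N_h·S_h = 900·112.58 = 101322.00
  stratum Large: N_h·S_h = 400·69.39 = 27756.00
Σ N_h S_h = 195914.00
n for stratum Small = 600·66836.00/195914.00 = 204.690 → 205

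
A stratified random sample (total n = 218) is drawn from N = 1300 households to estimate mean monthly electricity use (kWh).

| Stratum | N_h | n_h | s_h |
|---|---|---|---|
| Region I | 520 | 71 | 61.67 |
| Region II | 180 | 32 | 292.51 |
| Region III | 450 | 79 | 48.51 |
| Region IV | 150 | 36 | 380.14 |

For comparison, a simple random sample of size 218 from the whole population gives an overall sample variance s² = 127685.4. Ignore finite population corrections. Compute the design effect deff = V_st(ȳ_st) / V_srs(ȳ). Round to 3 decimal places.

V̂(ȳ_st) = Σ W_h² s_h²/n_h, with W_h = N_h/N and N = 1300:
  stratum Region I: (520/1300)²·61.67²/71 = 8.57057
  stratum Region II: (180/1300)²·292.51²/32 = 51.2613
  stratum Region III: (450/1300)²·48.51²/79 = 3.56922
  stratum Region IV: (150/1300)²·380.14²/36 = 53.4417
V_st = 116.843
V_srs = s²/n = 127685.4/218 = 585.713
deff = V_st / V_srs = 116.843/585.713 = 0.1995

deff ≈ 0.199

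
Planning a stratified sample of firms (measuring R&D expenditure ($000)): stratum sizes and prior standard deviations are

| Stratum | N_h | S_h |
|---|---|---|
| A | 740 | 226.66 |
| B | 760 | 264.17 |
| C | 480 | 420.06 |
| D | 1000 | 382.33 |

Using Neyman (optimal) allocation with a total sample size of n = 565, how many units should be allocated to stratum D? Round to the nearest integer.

227

Neyman allocation: n_h = n · N_h S_h / Σ N_i S_i, with n = 565.
  stratum A: N_h·S_h = 740·226.66 = 167728.40
  stratum B: N_h·S_h = 760·264.17 = 200769.20
  stratum C: N_h·S_h = 480·420.06 = 201628.80
  stratum D: N_h·S_h = 1000·382.33 = 382330.00
Σ N_h S_h = 952456.40
n for stratum D = 565·382330.00/952456.40 = 226.799 → 227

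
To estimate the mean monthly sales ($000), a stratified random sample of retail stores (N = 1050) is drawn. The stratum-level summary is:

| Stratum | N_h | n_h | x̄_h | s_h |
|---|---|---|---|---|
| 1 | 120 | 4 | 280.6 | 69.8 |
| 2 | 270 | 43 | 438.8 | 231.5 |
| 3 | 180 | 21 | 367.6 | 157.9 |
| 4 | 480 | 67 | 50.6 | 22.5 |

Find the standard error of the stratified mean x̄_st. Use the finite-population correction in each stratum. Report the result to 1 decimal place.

V̂(x̄_st) = Σ W_h² (1 − n_h/N_h) s_h²/n_h, with W_h = N_h/N and N = 1050:
  stratum 1: (120/1050)²·(1 − 4/120)·69.8²/4 = 15.3784
  stratum 2: (270/1050)²·(1 − 43/270)·231.5²/43 = 69.2859
  stratum 3: (180/1050)²·(1 − 21/180)·157.9²/21 = 30.8202
  stratum 4: (480/1050)²·(1 − 67/480)·22.5²/67 = 1.35864
V̂(x̄_st) = 116.843
SE(x̄_st) = √116.843 = 10.8094

SE(x̄_st) ≈ 10.8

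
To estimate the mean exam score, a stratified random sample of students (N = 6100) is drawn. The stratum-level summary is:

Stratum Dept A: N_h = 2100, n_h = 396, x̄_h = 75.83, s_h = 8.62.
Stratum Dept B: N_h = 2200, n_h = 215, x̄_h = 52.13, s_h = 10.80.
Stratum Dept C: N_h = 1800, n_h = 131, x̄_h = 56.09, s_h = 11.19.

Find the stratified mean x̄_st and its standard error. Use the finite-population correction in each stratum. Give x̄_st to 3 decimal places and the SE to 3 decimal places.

x̄_st = Σ W_h x̄_h = (2100·75.83 + 2200·52.13 + 1800·56.09)/6100 = 61.45754
V̂(x̄_st) = Σ W_h² (1 − n_h/N_h) s_h²/n_h, with W_h = N_h/N and N = 6100:
  stratum Dept A: (2100/6100)²·(1 − 396/2100)·8.62²/396 = 0.0180447
  stratum Dept B: (2200/6100)²·(1 − 215/2200)·10.80²/215 = 0.0636697
  stratum Dept C: (1800/6100)²·(1 − 131/1800)·11.19²/131 = 0.0771717
V̂(x̄_st) = 0.158886
SE(x̄_st) = √0.158886 = 0.398605

x̄_st ≈ 61.458, SE ≈ 0.399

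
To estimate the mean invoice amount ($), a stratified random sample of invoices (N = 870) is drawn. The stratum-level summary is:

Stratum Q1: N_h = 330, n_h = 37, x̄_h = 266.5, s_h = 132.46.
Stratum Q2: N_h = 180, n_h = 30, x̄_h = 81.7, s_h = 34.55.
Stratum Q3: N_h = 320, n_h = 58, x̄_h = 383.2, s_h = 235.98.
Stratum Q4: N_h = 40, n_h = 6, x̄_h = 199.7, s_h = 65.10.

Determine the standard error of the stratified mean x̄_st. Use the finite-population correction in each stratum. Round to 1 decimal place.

SE(x̄_st) ≈ 13.0

V̂(x̄_st) = Σ W_h² (1 − n_h/N_h) s_h²/n_h, with W_h = N_h/N and N = 870:
  stratum Q1: (330/870)²·(1 − 37/330)·132.46²/37 = 60.5774
  stratum Q2: (180/870)²·(1 − 30/180)·34.55²/30 = 1.41938
  stratum Q3: (320/870)²·(1 − 58/320)·235.98²/58 = 106.349
  stratum Q4: (40/870)²·(1 − 6/40)·65.10²/6 = 1.26914
V̂(x̄_st) = 169.615
SE(x̄_st) = √169.615 = 13.0236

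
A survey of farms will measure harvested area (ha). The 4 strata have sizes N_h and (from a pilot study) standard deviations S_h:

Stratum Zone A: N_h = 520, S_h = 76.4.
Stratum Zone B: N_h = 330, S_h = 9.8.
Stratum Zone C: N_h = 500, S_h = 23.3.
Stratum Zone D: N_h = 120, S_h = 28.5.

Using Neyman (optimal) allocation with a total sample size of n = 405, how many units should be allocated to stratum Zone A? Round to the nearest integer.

Neyman allocation: n_h = n · N_h S_h / Σ N_i S_i, with n = 405.
  stratum Zone A: N_h·S_h = 520·76.4 = 39728.00
  stratum Zone B: N_h·S_h = 330·9.8 = 3234.00
  stratum Zone C: N_h·S_h = 500·23.3 = 11650.00
  stratum Zone D: N_h·S_h = 120·28.5 = 3420.00
Σ N_h S_h = 58032.00
n for stratum Zone A = 405·39728.00/58032.00 = 277.258 → 277

277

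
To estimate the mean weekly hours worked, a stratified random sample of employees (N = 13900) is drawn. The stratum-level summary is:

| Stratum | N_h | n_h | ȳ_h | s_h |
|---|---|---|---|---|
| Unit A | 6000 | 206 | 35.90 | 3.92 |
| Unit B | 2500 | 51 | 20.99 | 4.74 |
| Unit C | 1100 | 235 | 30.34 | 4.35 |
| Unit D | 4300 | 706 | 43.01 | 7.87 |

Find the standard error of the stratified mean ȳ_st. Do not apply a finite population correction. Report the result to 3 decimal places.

SE(ȳ_st) ≈ 0.192

V̂(ȳ_st) = Σ W_h² s_h²/n_h, with W_h = N_h/N and N = 13900:
  stratum Unit A: (6000/13900)²·3.92²/206 = 0.0138988
  stratum Unit B: (2500/13900)²·4.74²/51 = 0.0142507
  stratum Unit C: (1100/13900)²·4.35²/235 = 0.000504274
  stratum Unit D: (4300/13900)²·7.87²/706 = 0.00839561
V̂(ȳ_st) = 0.0370494
SE(ȳ_st) = √0.0370494 = 0.192482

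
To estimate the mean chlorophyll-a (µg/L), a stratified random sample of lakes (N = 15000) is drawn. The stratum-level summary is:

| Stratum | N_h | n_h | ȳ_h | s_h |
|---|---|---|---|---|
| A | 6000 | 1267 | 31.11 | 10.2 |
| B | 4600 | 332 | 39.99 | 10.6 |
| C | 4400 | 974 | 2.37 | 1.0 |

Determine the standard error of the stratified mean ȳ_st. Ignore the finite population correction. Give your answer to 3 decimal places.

V̂(ȳ_st) = Σ W_h² s_h²/n_h, with W_h = N_h/N and N = 15000:
  stratum A: (6000/15000)²·10.2²/1267 = 0.0131384
  stratum B: (4600/15000)²·10.6²/332 = 0.0318278
  stratum C: (4400/15000)²·1.0²/974 = 8.83413e-05
V̂(ȳ_st) = 0.0450546
SE(ȳ_st) = √0.0450546 = 0.212261

SE(ȳ_st) ≈ 0.212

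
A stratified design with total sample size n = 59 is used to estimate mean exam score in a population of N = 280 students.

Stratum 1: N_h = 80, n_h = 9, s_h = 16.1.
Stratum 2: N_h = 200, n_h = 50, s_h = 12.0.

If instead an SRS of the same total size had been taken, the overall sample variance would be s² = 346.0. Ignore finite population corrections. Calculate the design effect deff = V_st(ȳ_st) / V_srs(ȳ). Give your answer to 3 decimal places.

V̂(ȳ_st) = Σ W_h² s_h²/n_h, with W_h = N_h/N and N = 280:
  stratum 1: (80/280)²·16.1²/9 = 2.35111
  stratum 2: (200/280)²·12.0²/50 = 1.46939
V_st = 3.8205
V_srs = s²/n = 346.0/59 = 5.86441
deff = V_st / V_srs = 3.8205/5.86441 = 0.6515

deff ≈ 0.651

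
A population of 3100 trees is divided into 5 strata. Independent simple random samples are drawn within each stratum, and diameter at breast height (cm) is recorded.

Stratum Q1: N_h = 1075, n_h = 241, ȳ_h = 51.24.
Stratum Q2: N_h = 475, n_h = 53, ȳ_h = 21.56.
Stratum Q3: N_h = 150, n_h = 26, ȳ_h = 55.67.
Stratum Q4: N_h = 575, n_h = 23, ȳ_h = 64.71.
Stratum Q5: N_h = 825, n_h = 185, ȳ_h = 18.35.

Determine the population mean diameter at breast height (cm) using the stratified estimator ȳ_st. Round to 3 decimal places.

N = Σ N_h = 3100. Stratum weights W_h = N_h/N.
ȳ_st = (1075·51.24 + 475·21.56 + 150·55.67 + 575·64.71 + 825·18.35) / 3100 = 40.65210

ȳ_st ≈ 40.652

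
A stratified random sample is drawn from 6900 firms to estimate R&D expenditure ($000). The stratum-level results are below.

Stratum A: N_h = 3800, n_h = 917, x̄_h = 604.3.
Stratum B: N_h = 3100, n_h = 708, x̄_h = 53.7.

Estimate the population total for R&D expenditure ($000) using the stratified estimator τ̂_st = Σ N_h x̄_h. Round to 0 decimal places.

τ̂_st = Σ N_h x̄_h = 3800·604.3 + 3100·53.7 = 2462810

τ̂_st ≈ 2462810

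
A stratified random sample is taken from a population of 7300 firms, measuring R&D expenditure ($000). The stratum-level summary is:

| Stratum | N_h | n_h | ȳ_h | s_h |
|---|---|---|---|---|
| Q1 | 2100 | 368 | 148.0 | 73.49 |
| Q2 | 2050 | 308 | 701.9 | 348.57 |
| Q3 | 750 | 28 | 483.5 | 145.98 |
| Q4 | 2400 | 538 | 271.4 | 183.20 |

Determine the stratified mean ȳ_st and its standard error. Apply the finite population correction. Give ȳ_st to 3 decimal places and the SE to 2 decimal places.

ȳ_st = Σ W_h ȳ_h = (2100·148.0 + 2050·701.9 + 750·483.5 + 2400·271.4)/7300 = 378.58630
V̂(ȳ_st) = Σ W_h² (1 − n_h/N_h) s_h²/n_h, with W_h = N_h/N and N = 7300:
  stratum Q1: (2100/7300)²·(1 − 368/2100)·73.49²/368 = 1.00168
  stratum Q2: (2050/7300)²·(1 − 308/2050)·348.57²/308 = 26.4354
  stratum Q3: (750/7300)²·(1 − 28/750)·145.98²/28 = 7.7336
  stratum Q4: (2400/7300)²·(1 − 538/2400)·183.20²/538 = 5.23135
V̂(ȳ_st) = 40.402
SE(ȳ_st) = √40.402 = 6.35626

ȳ_st ≈ 378.586, SE ≈ 6.36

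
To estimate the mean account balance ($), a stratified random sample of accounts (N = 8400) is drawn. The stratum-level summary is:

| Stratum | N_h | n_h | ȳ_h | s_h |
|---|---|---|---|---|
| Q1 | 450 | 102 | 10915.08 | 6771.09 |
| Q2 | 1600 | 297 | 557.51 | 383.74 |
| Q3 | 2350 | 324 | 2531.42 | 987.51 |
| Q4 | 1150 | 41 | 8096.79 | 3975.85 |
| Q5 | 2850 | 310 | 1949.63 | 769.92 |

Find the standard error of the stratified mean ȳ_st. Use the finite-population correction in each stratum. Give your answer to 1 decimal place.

V̂(ȳ_st) = Σ W_h² (1 − n_h/N_h) s_h²/n_h, with W_h = N_h/N and N = 8400:
  stratum Q1: (450/8400)²·(1 − 102/450)·6771.09²/102 = 997.586
  stratum Q2: (1600/8400)²·(1 − 297/1600)·383.74²/297 = 14.6495
  stratum Q3: (2350/8400)²·(1 − 324/2350)·987.51²/324 = 203.089
  stratum Q4: (1150/8400)²·(1 − 41/1150)·3975.85²/41 = 6968.62
  stratum Q5: (2850/8400)²·(1 − 310/2850)·769.92²/310 = 196.178
V̂(ȳ_st) = 8380.12
SE(ȳ_st) = √8380.12 = 91.543

SE(ȳ_st) ≈ 91.5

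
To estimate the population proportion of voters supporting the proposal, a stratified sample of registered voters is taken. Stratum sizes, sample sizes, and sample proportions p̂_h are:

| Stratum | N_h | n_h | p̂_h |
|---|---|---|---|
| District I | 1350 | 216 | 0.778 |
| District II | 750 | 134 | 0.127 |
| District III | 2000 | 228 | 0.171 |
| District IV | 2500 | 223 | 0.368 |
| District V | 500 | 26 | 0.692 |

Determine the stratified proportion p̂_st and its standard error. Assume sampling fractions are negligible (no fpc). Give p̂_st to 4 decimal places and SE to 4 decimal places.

p̂_st ≈ 0.3878, SE ≈ 0.0161

N = 7100; stratum weights W_h = N_h/N.
p̂_st = Σ W_h p̂_h = (1350·0.778 + 750·0.127 + 2000·0.171 + 2500·0.368 + 500·0.692)/7100 = 0.38782
V̂(p̂_st) = Σ W_h² p̂_h(1−p̂_h)/(n_h−1):
  stratum District I: (1350/7100)²·0.778·0.222/215 = 2.90432e-05
  stratum District II: (750/7100)²·0.127·0.873/133 = 9.30191e-06
  stratum District III: (2000/7100)²·0.171·0.829/227 = 4.95528e-05
  stratum District IV: (2500/7100)²·0.368·0.632/222 = 0.00012989
  stratum District V: (500/7100)²·0.692·0.308/25 = 4.22805e-05
V̂(p̂_st) = 0.000260068; SE = √V̂ = 0.0161266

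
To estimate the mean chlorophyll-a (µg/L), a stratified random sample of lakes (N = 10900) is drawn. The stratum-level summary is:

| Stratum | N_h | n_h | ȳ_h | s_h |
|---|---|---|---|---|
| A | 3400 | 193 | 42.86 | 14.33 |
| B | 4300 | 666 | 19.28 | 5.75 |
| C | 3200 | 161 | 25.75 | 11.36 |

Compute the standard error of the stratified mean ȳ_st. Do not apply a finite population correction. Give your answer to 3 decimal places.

SE(ȳ_st) ≈ 0.425

V̂(ȳ_st) = Σ W_h² s_h²/n_h, with W_h = N_h/N and N = 10900:
  stratum A: (3400/10900)²·14.33²/193 = 0.103524
  stratum B: (4300/10900)²·5.75²/666 = 0.00772583
  stratum C: (3200/10900)²·11.36²/161 = 0.069084
V̂(ȳ_st) = 0.180334
SE(ȳ_st) = √0.180334 = 0.424657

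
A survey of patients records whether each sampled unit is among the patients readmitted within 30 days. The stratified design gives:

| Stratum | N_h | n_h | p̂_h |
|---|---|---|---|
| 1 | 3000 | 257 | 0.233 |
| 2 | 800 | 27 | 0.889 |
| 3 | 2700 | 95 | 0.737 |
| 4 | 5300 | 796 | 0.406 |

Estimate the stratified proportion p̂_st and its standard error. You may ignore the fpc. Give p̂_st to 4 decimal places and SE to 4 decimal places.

p̂_st ≈ 0.4705, SE ≈ 0.0152

N = 11800; stratum weights W_h = N_h/N.
p̂_st = Σ W_h p̂_h = (3000·0.233 + 800·0.889 + 2700·0.737 + 5300·0.406)/11800 = 0.47050
V̂(p̂_st) = Σ W_h² p̂_h(1−p̂_h)/(n_h−1):
  stratum 1: (3000/11800)²·0.233·0.767/256 = 4.51222e-05
  stratum 2: (800/11800)²·0.889·0.111/26 = 1.74449e-05
  stratum 3: (2700/11800)²·0.737·0.263/94 = 0.000107959
  stratum 4: (5300/11800)²·0.406·0.594/795 = 6.11974e-05
V̂(p̂_st) = 0.000231723; SE = √V̂ = 0.0152225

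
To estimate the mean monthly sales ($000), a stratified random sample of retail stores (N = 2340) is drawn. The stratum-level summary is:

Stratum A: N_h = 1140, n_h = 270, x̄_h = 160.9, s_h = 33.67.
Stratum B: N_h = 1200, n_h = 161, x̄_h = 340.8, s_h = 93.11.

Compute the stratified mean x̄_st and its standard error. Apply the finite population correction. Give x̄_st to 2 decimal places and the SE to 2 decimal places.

x̄_st ≈ 253.16, SE ≈ 3.61

x̄_st = Σ W_h x̄_h = (1140·160.9 + 1200·340.8)/2340 = 253.15641
V̂(x̄_st) = Σ W_h² (1 − n_h/N_h) s_h²/n_h, with W_h = N_h/N and N = 2340:
  stratum A: (1140/2340)²·(1 − 270/1140)·33.67²/270 = 0.760527
  stratum B: (1200/2340)²·(1 − 161/1200)·93.11²/161 = 12.2612
V̂(x̄_st) = 13.0217
SE(x̄_st) = √13.0217 = 3.60856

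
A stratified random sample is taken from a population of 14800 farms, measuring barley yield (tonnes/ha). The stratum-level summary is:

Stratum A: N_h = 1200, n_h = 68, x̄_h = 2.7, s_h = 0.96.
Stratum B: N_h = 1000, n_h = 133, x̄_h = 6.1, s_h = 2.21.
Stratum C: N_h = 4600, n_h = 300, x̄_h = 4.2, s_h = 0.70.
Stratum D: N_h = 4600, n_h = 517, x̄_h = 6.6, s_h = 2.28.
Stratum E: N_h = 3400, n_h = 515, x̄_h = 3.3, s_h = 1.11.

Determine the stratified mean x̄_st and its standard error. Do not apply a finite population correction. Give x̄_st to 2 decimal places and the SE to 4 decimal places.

x̄_st = Σ W_h x̄_h = (1200·2.7 + 1000·6.1 + 4600·4.2 + 4600·6.6 + 3400·3.3)/14800 = 4.74595
V̂(x̄_st) = Σ W_h² s_h²/n_h, with W_h = N_h/N and N = 14800:
  stratum A: (1200/14800)²·0.96²/68 = 8.9099e-05
  stratum B: (1000/14800)²·2.21²/133 = 0.000167652
  stratum C: (4600/14800)²·0.70²/300 = 0.000157785
  stratum D: (4600/14800)²·2.28²/517 = 0.00097134
  stratum E: (3400/14800)²·1.11²/515 = 0.000126262
V̂(x̄_st) = 0.00151214
SE(x̄_st) = √0.00151214 = 0.0388862

x̄_st ≈ 4.75, SE ≈ 0.0389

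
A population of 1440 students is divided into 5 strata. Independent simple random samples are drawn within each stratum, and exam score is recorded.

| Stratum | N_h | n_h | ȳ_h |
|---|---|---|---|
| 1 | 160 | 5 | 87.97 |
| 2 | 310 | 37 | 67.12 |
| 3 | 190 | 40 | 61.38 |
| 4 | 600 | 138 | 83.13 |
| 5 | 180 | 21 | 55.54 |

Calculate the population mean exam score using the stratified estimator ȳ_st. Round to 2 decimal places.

ȳ_st ≈ 73.90

N = Σ N_h = 1440. Stratum weights W_h = N_h/N.
ȳ_st = (160·87.97 + 310·67.12 + 190·61.38 + 600·83.13 + 180·55.54) / 1440 = 73.9026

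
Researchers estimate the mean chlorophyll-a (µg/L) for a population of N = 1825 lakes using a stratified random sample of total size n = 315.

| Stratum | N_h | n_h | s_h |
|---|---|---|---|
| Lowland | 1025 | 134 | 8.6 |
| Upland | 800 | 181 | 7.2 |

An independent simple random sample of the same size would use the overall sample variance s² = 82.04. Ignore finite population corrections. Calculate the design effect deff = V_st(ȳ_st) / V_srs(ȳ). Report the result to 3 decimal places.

V̂(ȳ_st) = Σ W_h² s_h²/n_h, with W_h = N_h/N and N = 1825:
  stratum Lowland: (1025/1825)²·8.6²/134 = 0.174106
  stratum Upland: (800/1825)²·7.2²/181 = 0.0550352
V_st = 0.229141
V_srs = s²/n = 82.04/315 = 0.260444
deff = V_st / V_srs = 0.229141/0.260444 = 0.8798

deff ≈ 0.880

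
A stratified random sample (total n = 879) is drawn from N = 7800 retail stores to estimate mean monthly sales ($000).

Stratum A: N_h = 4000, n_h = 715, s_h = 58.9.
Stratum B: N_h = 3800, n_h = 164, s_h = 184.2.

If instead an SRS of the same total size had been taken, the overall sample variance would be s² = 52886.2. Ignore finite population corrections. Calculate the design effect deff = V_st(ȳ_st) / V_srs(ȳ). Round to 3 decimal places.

deff ≈ 0.837

V̂(ȳ_st) = Σ W_h² s_h²/n_h, with W_h = N_h/N and N = 7800:
  stratum A: (4000/7800)²·58.9²/715 = 1.27601
  stratum B: (3800/7800)²·184.2²/164 = 49.1036
V_st = 50.3796
V_srs = s²/n = 52886.2/879 = 60.1663
deff = V_st / V_srs = 50.3796/60.1663 = 0.8373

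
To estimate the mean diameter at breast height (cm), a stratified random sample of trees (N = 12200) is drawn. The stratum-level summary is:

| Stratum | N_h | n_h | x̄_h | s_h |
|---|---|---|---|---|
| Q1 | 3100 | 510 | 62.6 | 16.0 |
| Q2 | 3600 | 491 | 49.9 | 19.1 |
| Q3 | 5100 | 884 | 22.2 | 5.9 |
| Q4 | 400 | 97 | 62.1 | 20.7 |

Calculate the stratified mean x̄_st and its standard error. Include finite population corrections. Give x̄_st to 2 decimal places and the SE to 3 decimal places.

x̄_st = Σ W_h x̄_h = (3100·62.6 + 3600·49.9 + 5100·22.2 + 400·62.1)/12200 = 41.94754
V̂(x̄_st) = Σ W_h² (1 − n_h/N_h) s_h²/n_h, with W_h = N_h/N and N = 12200:
  stratum Q1: (3100/12200)²·(1 − 510/3100)·16.0²/510 = 0.0270777
  stratum Q2: (3600/12200)²·(1 − 491/3600)·19.1²/491 = 0.0558713
  stratum Q3: (5100/12200)²·(1 − 884/5100)·5.9²/884 = 0.00568857
  stratum Q4: (400/12200)²·(1 − 97/400)·20.7²/97 = 0.0035971
V̂(x̄_st) = 0.0922347
SE(x̄_st) = √0.0922347 = 0.303702

x̄_st ≈ 41.95, SE ≈ 0.304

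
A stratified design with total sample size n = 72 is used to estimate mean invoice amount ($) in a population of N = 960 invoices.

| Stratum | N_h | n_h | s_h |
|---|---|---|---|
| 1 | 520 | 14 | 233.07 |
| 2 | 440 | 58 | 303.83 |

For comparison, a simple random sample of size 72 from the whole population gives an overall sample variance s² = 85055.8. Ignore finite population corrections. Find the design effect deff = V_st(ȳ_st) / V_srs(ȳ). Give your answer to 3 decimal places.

V̂(ȳ_st) = Σ W_h² s_h²/n_h, with W_h = N_h/N and N = 960:
  stratum 1: (520/960)²·233.07²/14 = 1138.44
  stratum 2: (440/960)²·303.83²/58 = 334.346
V_st = 1472.78
V_srs = s²/n = 85055.8/72 = 1181.33
deff = V_st / V_srs = 1472.78/1181.33 = 1.2467

deff ≈ 1.247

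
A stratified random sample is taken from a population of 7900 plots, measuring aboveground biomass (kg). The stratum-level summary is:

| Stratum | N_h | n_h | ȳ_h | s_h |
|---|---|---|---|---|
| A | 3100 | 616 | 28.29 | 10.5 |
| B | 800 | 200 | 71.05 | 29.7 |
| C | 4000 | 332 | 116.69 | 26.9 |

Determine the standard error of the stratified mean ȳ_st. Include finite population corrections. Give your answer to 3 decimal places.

V̂(ȳ_st) = Σ W_h² (1 − n_h/N_h) s_h²/n_h, with W_h = N_h/N and N = 7900:
  stratum A: (3100/7900)²·(1 − 616/3100)·10.5²/616 = 0.0220829
  stratum B: (800/7900)²·(1 − 200/800)·29.7²/200 = 0.0339211
  stratum C: (4000/7900)²·(1 − 332/4000)·26.9²/332 = 0.512391
V̂(ȳ_st) = 0.568395
SE(ȳ_st) = √0.568395 = 0.75392

SE(ȳ_st) ≈ 0.754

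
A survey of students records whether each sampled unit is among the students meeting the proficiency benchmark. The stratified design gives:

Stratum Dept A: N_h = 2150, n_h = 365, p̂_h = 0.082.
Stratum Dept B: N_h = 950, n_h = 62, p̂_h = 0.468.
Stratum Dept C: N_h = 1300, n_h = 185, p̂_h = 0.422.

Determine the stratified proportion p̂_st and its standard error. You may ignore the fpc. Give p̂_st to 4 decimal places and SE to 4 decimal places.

N = 4400; stratum weights W_h = N_h/N.
p̂_st = Σ W_h p̂_h = (2150·0.082 + 950·0.468 + 1300·0.422)/4400 = 0.26580
V̂(p̂_st) = Σ W_h² p̂_h(1−p̂_h)/(n_h−1):
  stratum Dept A: (2150/4400)²·0.082·0.918/364 = 4.93772e-05
  stratum Dept B: (950/4400)²·0.468·0.532/61 = 0.00019027
  stratum Dept C: (1300/4400)²·0.422·0.578/184 = 0.000115719
V̂(p̂_st) = 0.000355366; SE = √V̂ = 0.0188511

p̂_st ≈ 0.2658, SE ≈ 0.0189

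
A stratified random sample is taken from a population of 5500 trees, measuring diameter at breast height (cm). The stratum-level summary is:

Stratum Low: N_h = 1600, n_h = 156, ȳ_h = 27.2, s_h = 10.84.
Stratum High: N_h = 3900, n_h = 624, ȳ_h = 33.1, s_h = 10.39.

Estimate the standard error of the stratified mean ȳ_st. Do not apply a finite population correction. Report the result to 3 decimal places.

V̂(ȳ_st) = Σ W_h² s_h²/n_h, with W_h = N_h/N and N = 5500:
  stratum Low: (1600/5500)²·10.84²/156 = 0.0637454
  stratum High: (3900/5500)²·10.39²/624 = 0.0869862
V̂(ȳ_st) = 0.150732
SE(ȳ_st) = √0.150732 = 0.388242

SE(ȳ_st) ≈ 0.388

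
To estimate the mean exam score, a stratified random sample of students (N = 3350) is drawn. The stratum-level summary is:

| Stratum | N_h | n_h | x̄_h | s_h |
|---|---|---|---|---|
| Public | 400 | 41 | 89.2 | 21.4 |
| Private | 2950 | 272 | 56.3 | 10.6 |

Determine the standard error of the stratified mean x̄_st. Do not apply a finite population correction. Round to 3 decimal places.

V̂(x̄_st) = Σ W_h² s_h²/n_h, with W_h = N_h/N and N = 3350:
  stratum Public: (400/3350)²·21.4²/41 = 0.159248
  stratum Private: (2950/3350)²·10.6²/272 = 0.32033
V̂(x̄_st) = 0.479578
SE(x̄_st) = √0.479578 = 0.692516

SE(x̄_st) ≈ 0.693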